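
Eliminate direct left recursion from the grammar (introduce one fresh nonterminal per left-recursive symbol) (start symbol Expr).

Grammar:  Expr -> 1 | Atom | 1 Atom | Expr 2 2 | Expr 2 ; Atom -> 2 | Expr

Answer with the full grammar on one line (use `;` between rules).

Left recursion appears on Expr.
For Expr: α = {2 2, 2}, β = {1, Atom, 1 Atom}. Rewrite as Expr → β Expr1 and Expr1 → α Expr1 | ε.

Expr -> 1 Expr1 | Atom Expr1 | 1 Atom Expr1; Atom -> 2 | Expr; Expr1 -> 2 2 Expr1 | 2 Expr1 | epsilon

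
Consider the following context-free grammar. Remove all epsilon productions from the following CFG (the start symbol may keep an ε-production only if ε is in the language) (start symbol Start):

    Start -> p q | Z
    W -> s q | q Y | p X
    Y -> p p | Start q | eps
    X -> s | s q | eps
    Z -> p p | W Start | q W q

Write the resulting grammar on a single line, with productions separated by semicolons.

Nullable set = {X, Y}.
ε ∉ L(G), so no ε-production is kept.
Add the nullable-subset variants: W → q Y gives q Y | q. W → p X gives p X | p.

Start -> p q | Z; W -> s q | q Y | q | p X | p; Y -> p p | Start q; X -> s | s q; Z -> p p | W Start | q W q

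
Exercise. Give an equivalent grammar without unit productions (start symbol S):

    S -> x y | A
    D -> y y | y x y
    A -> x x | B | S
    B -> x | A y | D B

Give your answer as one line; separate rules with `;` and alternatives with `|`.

S -> x | A y | D B | x y | x x; D -> y y | y x y; A -> x | A y | D B | x y | x x; B -> x | A y | D B

Unit pairs: A ⇒* {B, S}; S ⇒* {A, B}.
Replace each nonterminal's rules with the union of the non-unit rules of every nonterminal it unit-derives.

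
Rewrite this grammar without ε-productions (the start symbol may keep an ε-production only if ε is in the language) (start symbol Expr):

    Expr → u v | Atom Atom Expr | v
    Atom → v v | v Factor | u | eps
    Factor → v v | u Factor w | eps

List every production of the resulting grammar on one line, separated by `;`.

Nullable set = {Atom, Factor}.
ε ∉ L(G), so no ε-production is kept.
Add the nullable-subset variants: Expr → Atom Atom Expr gives Atom Atom Expr | Atom Expr. Atom → v Factor gives v Factor | v. Factor → u Factor w gives u Factor w | u w.

Expr → u v | Atom Atom Expr | Atom Expr | v; Atom → v v | v Factor | v | u; Factor → v v | u Factor w | u w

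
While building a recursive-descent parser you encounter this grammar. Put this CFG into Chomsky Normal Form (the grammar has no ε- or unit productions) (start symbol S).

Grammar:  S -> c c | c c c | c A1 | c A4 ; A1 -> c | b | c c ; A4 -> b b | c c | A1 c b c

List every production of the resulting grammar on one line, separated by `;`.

S -> X1 X1 | X1 Y1 | X1 A1 | X1 A4; A1 -> c | b | X1 X1; A4 -> X2 X2 | X1 X1 | A1 Y2; X1 -> c; X2 -> b; Y1 -> X1 X1; Y2 -> X1 Y3; Y3 -> X2 X1

Introduce a nonterminal for each terminal appearing in a rule of length ≥ 2: X1 → c, X2 → b.
Binarize each right-hand side of length ≥ 3 by chaining fresh nonterminals (Y1, Y2, …): affected rules were S → X1 X1 X1; A4 → A1 X1 X2 X1.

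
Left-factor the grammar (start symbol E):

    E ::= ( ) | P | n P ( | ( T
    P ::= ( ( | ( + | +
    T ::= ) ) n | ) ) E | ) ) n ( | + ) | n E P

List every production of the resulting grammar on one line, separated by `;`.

E ::= P | n P ( | ( E'; P ::= + | ( P'; T ::= + ) | n E P | ) ) T'; E' ::= ) | T; P' ::= ( | +; T' ::= E | n T''; T'' ::= ε | (

E has alternatives sharing prefix '(': factor to E → ( E' with E' → ) | T.
P has alternatives sharing prefix '(': factor to P → ( P' with P' → ( | +.
T has alternatives sharing prefix ') )': factor to T → ) ) T' with T' → n | E | n (.
T' has alternatives sharing prefix 'n': factor to T' → n T'' with T'' → ε | (.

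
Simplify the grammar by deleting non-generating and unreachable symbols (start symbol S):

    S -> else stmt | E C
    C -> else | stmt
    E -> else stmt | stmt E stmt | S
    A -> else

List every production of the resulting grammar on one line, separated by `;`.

S -> else stmt | E C; C -> else | stmt; E -> else stmt | stmt E stmt | S

Generating nonterminals: {A, C, E, S}.
Reachable from S after that: {C, E, S}.
Removed useless symbols: {A} and every production mentioning them.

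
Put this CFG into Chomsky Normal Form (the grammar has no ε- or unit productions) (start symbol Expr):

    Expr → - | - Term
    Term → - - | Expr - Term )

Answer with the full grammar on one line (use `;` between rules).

Introduce a nonterminal for each terminal appearing in a rule of length ≥ 2: X1 → -, X2 → ).
Binarize each right-hand side of length ≥ 3 by chaining fresh nonterminals (Y1, Y2, …): affected rules were Term → Expr X1 Term X2.

Expr → - | X1 Term; Term → X1 X1 | Expr Y1; X1 → -; X2 → ); Y1 → X1 Y2; Y2 → Term X2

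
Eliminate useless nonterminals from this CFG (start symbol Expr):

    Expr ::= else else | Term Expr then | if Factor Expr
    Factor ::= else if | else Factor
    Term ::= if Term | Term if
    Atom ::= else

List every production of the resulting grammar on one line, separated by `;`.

Generating nonterminals: {Atom, Expr, Factor}.
Reachable from Expr after that: {Expr, Factor}.
Removed useless symbols: {Atom, Term} and every production mentioning them.

Expr ::= else else | if Factor Expr; Factor ::= else if | else Factor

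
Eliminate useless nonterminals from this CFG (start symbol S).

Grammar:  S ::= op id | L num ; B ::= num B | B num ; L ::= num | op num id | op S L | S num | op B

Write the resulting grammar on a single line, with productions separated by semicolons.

S ::= op id | L num; L ::= num | op num id | op S L | S num

Generating nonterminals: {L, S}.
Reachable from S after that: {L, S}.
Removed useless symbols: {B} and every production mentioning them.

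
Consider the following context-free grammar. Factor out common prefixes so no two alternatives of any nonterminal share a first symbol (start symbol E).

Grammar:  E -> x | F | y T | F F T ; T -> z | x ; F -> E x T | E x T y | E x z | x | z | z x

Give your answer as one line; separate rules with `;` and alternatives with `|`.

E -> x | y T | F E'; T -> z | x; F -> x | E x F' | z F''; E' -> eps | F T; F' -> z | T F'''; F'' -> eps | x; F''' -> eps | y

E has alternatives sharing prefix 'F': factor to E → F E' with E' → ε | F T.
F has alternatives sharing prefix 'E x': factor to F → E x F' with F' → T | T y | z.
F has alternatives sharing prefix 'z': factor to F → z F'' with F'' → ε | x.
F' has alternatives sharing prefix 'T': factor to F' → T F''' with F''' → ε | y.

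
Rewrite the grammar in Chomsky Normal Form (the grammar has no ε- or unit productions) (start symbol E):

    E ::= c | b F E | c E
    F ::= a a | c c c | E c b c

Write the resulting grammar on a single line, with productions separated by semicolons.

E ::= c | X1 Y1 | X2 E; F ::= X3 X3 | X2 Y2 | E Y3; X1 ::= b; X2 ::= c; X3 ::= a; Y1 ::= F E; Y2 ::= X2 X2; Y3 ::= X2 Y4; Y4 ::= X1 X2

Introduce a nonterminal for each terminal appearing in a rule of length ≥ 2: X1 → b, X2 → c, X3 → a.
Binarize each right-hand side of length ≥ 3 by chaining fresh nonterminals (Y1, Y2, …): affected rules were E → X1 F E; F → X2 X2 X2; F → E X2 X1 X2.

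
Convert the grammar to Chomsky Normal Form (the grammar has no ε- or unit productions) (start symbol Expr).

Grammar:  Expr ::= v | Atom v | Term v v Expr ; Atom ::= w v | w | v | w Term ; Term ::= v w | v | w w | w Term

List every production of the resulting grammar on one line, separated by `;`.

Introduce a nonterminal for each terminal appearing in a rule of length ≥ 2: X1 → v, X2 → w.
Binarize each right-hand side of length ≥ 3 by chaining fresh nonterminals (Y1, Y2, …): affected rules were Expr → Term X1 X1 Expr.

Expr ::= v | Atom X1 | Term Y1; Atom ::= X2 X1 | w | v | X2 Term; Term ::= X1 X2 | v | X2 X2 | X2 Term; X1 ::= v; X2 ::= w; Y1 ::= X1 Y2; Y2 ::= X1 Expr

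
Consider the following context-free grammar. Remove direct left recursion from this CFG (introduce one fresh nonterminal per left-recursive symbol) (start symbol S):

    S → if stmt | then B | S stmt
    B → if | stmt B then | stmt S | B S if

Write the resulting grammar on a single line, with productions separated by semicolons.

S → if stmt S' | then B S'; B → if B' | stmt B then B' | stmt S B'; S' → stmt S' | ε; B' → S if B' | ε

Left recursion appears on S, B.
For S: α = {stmt}, β = {if stmt, then B}. Rewrite as S → β S' and S' → α S' | ε.
For B: α = {S if}, β = {if, stmt B then, stmt S}. Rewrite as B → β B' and B' → α B' | ε.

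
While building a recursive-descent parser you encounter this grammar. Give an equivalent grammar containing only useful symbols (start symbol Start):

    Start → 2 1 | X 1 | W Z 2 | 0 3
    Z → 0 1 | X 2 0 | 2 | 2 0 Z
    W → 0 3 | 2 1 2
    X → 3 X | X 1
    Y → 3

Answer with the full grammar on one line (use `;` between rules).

Generating nonterminals: {Start, W, Y, Z}.
Reachable from Start after that: {Start, W, Z}.
Removed useless symbols: {X, Y} and every production mentioning them.

Start → 2 1 | W Z 2 | 0 3; Z → 0 1 | 2 | 2 0 Z; W → 0 3 | 2 1 2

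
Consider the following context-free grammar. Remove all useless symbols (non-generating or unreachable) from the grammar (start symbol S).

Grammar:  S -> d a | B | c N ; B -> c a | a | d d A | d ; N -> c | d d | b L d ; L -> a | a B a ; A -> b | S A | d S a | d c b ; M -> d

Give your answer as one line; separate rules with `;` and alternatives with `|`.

Generating nonterminals: {A, B, L, M, N, S}.
Reachable from S after that: {A, B, L, N, S}.
Removed useless symbols: {M} and every production mentioning them.

S -> d a | B | c N; B -> c a | a | d d A | d; N -> c | d d | b L d; L -> a | a B a; A -> b | S A | d S a | d c b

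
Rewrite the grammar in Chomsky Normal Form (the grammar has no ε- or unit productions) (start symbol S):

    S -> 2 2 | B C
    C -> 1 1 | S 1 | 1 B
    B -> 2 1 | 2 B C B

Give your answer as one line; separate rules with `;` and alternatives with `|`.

S -> X1 X1 | B C; C -> X2 X2 | S X2 | X2 B; B -> X1 X2 | X1 Y1; X1 -> 2; X2 -> 1; Y1 -> B Y2; Y2 -> C B

Introduce a nonterminal for each terminal appearing in a rule of length ≥ 2: X1 → 2, X2 → 1.
Binarize each right-hand side of length ≥ 3 by chaining fresh nonterminals (Y1, Y2, …): affected rules were B → X1 B C B.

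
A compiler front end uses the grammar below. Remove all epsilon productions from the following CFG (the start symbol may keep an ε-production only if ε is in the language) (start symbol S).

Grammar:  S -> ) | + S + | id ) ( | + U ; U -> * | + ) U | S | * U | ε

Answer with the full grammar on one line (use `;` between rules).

S -> ) | + S + | id ) ( | + U | +; U -> * | + ) U | + ) | S | * U

Nullable set = {U}.
ε ∉ L(G), so no ε-production is kept.
Add the nullable-subset variants: S → + U gives + U | +. U → + ) U gives + ) U | + ).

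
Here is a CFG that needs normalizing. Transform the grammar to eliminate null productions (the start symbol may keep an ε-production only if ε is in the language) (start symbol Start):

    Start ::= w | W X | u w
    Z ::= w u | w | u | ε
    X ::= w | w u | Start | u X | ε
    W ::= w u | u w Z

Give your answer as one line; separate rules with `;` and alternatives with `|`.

Start ::= w | W X | W | u w; Z ::= w u | w | u; X ::= w | w u | Start | u X | u; W ::= w u | u w Z | u w

The nullable symbols are {X, Z}.
ε ∉ L(G), so no ε-production is kept.
Expand every rule over subsets of its nullable positions: Start → W X gives W X | W. X → u X gives u X | u. W → u w Z gives u w Z | u w.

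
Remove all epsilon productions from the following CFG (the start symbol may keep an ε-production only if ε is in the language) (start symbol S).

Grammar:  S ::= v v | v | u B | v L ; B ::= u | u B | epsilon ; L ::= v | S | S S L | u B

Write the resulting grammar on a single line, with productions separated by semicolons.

Nullable set = {B}.
ε ∉ L(G), so no ε-production is kept.
For each production, add variants omitting each subset of nullable occurrences: S → u B gives u B | u. L → u B gives u B | u.

S ::= v v | v | u B | u | v L; B ::= u | u B; L ::= v | S | S S L | u B | u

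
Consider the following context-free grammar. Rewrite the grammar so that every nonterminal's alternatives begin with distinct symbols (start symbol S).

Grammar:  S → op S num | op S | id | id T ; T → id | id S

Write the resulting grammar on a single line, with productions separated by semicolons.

S has alternatives sharing prefix 'op S': factor to S → op S S' with S' → num | ε.
S has alternatives sharing prefix 'id': factor to S → id S'' with S'' → ε | T.
T has alternatives sharing prefix 'id': factor to T → id T' with T' → ε | S.

S → op S S' | id S''; T → id T'; S' → num | ε; S'' → ε | T; T' → ε | S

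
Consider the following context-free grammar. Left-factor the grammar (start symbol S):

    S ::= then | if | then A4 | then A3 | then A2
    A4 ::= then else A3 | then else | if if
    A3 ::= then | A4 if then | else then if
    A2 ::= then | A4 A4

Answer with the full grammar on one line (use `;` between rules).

S ::= if | then S'; A4 ::= if if | then else A4'; A3 ::= then | A4 if then | else then if; A2 ::= then | A4 A4; S' ::= eps | A4 | A3 | A2; A4' ::= A3 | eps

S has alternatives sharing prefix 'then': factor to S → then S' with S' → ε | A4 | A3 | A2.
A4 has alternatives sharing prefix 'then else': factor to A4 → then else A4' with A4' → A3 | ε.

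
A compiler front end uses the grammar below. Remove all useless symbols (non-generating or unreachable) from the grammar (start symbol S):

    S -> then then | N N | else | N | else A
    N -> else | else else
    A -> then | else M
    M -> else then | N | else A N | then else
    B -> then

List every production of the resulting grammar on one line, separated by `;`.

S -> then then | N N | else | N | else A; N -> else | else else; A -> then | else M; M -> else then | N | else A N | then else

Generating nonterminals: {A, B, M, N, S}.
Reachable from S after that: {A, M, N, S}.
Removed useless symbols: {B} and every production mentioning them.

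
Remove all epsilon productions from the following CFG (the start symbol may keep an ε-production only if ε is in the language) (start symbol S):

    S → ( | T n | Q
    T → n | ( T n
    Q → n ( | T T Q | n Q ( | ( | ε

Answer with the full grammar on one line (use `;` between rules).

S → ( | T n | Q | ε; T → n | ( T n; Q → n ( | T T Q | T T | n Q ( | (

Nullable set = {Q, S}.
ε ∈ L(G) since S is nullable, so keep S → ε.
Expand every rule over subsets of its nullable positions: Q → T T Q gives T T Q | T T.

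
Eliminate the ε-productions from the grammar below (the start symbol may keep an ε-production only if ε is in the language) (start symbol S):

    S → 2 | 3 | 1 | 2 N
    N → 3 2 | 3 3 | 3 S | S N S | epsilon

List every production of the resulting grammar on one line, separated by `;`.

S → 2 | 3 | 1 | 2 N; N → 3 2 | 3 3 | 3 S | S N S | S S

Nullable set = {N}.
ε ∉ L(G), so no ε-production is kept.
Add the nullable-subset variants: N → S N S gives S N S | S S.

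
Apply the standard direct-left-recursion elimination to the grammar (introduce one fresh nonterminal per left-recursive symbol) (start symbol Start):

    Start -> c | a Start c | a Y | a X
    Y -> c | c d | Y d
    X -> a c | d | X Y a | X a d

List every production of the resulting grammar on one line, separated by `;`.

Start -> c | a Start c | a Y | a X; Y -> c Y1 | c d Y1; X -> a c X1 | d X1; Y1 -> d Y1 | eps; X1 -> Y a X1 | a d X1 | eps

Left recursion appears on Y, X.
For Y: α = {d}, β = {c, c d}. Rewrite as Y → β Y1 and Y1 → α Y1 | ε.
For X: α = {Y a, a d}, β = {a c, d}. Rewrite as X → β X1 and X1 → α X1 | ε.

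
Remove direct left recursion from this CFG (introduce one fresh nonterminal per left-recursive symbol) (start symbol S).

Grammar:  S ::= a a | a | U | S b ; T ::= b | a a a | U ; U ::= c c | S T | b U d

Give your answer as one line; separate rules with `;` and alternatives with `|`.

S ::= a a S' | a S' | U S'; T ::= b | a a a | U; U ::= c c | S T | b U d; S' ::= b S' | ε

Directly left-recursive nonterminal: S.
For S: α = {b}, β = {a a, a, U}. Rewrite as S → β S' and S' → α S' | ε.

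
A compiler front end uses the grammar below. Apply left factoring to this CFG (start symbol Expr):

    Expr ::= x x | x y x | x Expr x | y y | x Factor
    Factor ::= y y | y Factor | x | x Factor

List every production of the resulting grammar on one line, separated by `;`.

Expr has alternatives sharing prefix 'x': factor to Expr → x Expr1 with Expr1 → x | y x | Expr x | Factor.
Factor has alternatives sharing prefix 'y': factor to Factor → y Factor1 with Factor1 → y | Factor.
Factor has alternatives sharing prefix 'x': factor to Factor → x Factor2 with Factor2 → ε | Factor.

Expr ::= y y | x Expr1; Factor ::= y Factor1 | x Factor2; Expr1 ::= x | y x | Expr x | Factor; Factor1 ::= y | Factor; Factor2 ::= ε | Factor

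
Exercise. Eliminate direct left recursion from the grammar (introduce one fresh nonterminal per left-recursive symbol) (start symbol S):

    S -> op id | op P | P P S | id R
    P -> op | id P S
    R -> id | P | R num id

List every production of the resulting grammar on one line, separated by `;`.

S -> op id | op P | P P S | id R; P -> op | id P S; R -> id R' | P R'; R' -> num id R' | ε

Directly left-recursive nonterminal: R.
For R: α = {num id}, β = {id, P}. Rewrite as R → β R' and R' → α R' | ε.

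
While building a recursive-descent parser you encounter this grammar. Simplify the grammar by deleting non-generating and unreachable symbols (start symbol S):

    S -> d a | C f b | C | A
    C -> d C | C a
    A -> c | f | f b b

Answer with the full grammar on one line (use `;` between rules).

Generating nonterminals: {A, S}.
Reachable from S after that: {A, S}.
Removed useless symbols: {C} and every production mentioning them.

S -> d a | A; A -> c | f | f b b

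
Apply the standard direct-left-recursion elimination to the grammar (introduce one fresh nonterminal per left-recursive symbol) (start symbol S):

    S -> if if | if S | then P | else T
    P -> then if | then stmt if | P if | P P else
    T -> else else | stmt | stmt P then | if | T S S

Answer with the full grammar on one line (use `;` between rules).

Directly left-recursive nonterminals: P, T.
For P: α = {if, P else}, β = {then if, then stmt if}. Rewrite as P → β P' and P' → α P' | ε.
For T: α = {S S}, β = {else else, stmt, stmt P then, if}. Rewrite as T → β T' and T' → α T' | ε.

S -> if if | if S | then P | else T; P -> then if P' | then stmt if P'; T -> else else T' | stmt T' | stmt P then T' | if T'; P' -> if P' | P else P' | ε; T' -> S S T' | ε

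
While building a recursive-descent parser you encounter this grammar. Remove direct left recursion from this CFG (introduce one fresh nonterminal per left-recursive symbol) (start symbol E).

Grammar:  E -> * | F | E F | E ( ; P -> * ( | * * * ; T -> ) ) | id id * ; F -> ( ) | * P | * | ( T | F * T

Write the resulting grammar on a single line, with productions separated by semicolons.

E -> * E' | F E'; P -> * ( | * * *; T -> ) ) | id id *; F -> ( ) F' | * P F' | * F' | ( T F'; E' -> F E' | ( E' | ε; F' -> * T F' | ε

E, F are directly left-recursive.
For E: α = {F, (}, β = {*, F}. Rewrite as E → β E' and E' → α E' | ε.
For F: α = {* T}, β = {( ), * P, *, ( T}. Rewrite as F → β F' and F' → α F' | ε.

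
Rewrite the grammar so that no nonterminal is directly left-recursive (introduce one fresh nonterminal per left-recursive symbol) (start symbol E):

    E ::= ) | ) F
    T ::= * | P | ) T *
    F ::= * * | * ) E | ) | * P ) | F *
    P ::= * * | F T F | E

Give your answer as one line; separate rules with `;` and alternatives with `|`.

E ::= ) | ) F; T ::= * | P | ) T *; F ::= * * F' | * ) E F' | ) F' | * P ) F'; P ::= * * | F T F | E; F' ::= * F' | ε

Directly left-recursive nonterminal: F.
For F: α = {*}, β = {* *, * ) E, ), * P )}. Rewrite as F → β F' and F' → α F' | ε.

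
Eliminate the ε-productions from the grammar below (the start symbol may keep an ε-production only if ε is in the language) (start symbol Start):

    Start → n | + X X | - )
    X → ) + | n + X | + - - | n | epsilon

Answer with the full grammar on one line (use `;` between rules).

Start → n | + X X | + X | + | - ); X → ) + | n + X | n + | + - - | n

Nullable set = {X}.
ε ∉ L(G), so no ε-production is kept.
Expand every rule over subsets of its nullable positions: Start → + X X gives + X X | + X | +. X → n + X gives n + X | n +.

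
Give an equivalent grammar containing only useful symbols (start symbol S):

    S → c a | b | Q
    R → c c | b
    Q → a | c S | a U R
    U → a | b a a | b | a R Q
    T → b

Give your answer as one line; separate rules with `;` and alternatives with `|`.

Generating nonterminals: {Q, R, S, T, U}.
Reachable from S after that: {Q, R, S, U}.
Removed useless symbols: {T} and every production mentioning them.

S → c a | b | Q; R → c c | b; Q → a | c S | a U R; U → a | b a a | b | a R Q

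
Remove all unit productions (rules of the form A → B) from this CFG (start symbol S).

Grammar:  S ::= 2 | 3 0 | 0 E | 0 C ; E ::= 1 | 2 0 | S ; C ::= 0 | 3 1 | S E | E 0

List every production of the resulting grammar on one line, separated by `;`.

S ::= 2 | 3 0 | 0 E | 0 C; E ::= 1 | 2 0 | 2 | 3 0 | 0 E | 0 C; C ::= 0 | 3 1 | S E | E 0

Unit pairs: E ⇒* {S}.
Replace each nonterminal's rules with the union of the non-unit rules of every nonterminal it unit-derives.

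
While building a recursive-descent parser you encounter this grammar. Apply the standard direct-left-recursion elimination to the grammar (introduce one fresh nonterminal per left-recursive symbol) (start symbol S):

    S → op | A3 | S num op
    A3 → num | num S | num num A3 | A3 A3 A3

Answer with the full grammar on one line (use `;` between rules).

S → op S' | A3 S'; A3 → num A3' | num S A3' | num num A3 A3'; S' → num op S' | eps; A3' → A3 A3 A3' | eps

Directly left-recursive nonterminals: S, A3.
For S: α = {num op}, β = {op, A3}. Rewrite as S → β S' and S' → α S' | ε.
For A3: α = {A3 A3}, β = {num, num S, num num A3}. Rewrite as A3 → β A3' and A3' → α A3' | ε.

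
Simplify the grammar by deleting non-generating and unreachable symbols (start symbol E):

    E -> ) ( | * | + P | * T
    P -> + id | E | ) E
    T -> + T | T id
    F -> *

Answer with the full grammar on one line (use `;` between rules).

E -> ) ( | * | + P; P -> + id | E | ) E

Generating nonterminals: {E, F, P}.
Reachable from E after that: {E, P}.
Removed useless symbols: {F, T} and every production mentioning them.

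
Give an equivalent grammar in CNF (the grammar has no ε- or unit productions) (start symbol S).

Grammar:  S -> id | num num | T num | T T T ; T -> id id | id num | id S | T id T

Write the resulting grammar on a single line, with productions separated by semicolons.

S -> id | X1 X1 | T X1 | T Y1; T -> X2 X2 | X2 X1 | X2 S | T Y2; X1 -> num; X2 -> id; Y1 -> T T; Y2 -> X2 T

Introduce a nonterminal for each terminal appearing in a rule of length ≥ 2: X1 → num, X2 → id.
Binarize each right-hand side of length ≥ 3 by chaining fresh nonterminals (Y1, Y2, …): affected rules were S → T T T; T → T X2 T.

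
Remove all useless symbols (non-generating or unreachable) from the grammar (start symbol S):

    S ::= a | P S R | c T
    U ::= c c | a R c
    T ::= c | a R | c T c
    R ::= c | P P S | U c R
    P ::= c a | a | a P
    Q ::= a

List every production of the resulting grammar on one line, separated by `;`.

Generating nonterminals: {P, Q, R, S, T, U}.
Reachable from S after that: {P, R, S, T, U}.
Removed useless symbols: {Q} and every production mentioning them.

S ::= a | P S R | c T; U ::= c c | a R c; T ::= c | a R | c T c; R ::= c | P P S | U c R; P ::= c a | a | a P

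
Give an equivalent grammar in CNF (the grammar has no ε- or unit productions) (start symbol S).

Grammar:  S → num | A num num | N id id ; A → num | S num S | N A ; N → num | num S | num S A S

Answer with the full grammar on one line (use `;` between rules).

S → num | A Y1 | N Y2; A → num | S Y3 | N A; N → num | X1 S | X1 Y4; X1 → num; X2 → id; Y1 → X1 X1; Y2 → X2 X2; Y3 → X1 S; Y4 → S Y5; Y5 → A S

Introduce a nonterminal for each terminal appearing in a rule of length ≥ 2: X1 → num, X2 → id.
Binarize each right-hand side of length ≥ 3 by chaining fresh nonterminals (Y1, Y2, …): affected rules were S → A X1 X1; S → N X2 X2; A → S X1 S; N → X1 S A S.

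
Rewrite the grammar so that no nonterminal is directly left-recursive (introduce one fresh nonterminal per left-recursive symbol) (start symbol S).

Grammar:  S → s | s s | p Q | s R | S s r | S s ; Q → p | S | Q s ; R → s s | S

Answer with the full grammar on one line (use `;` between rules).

S → s S' | s s S' | p Q S' | s R S'; Q → p Q' | S Q'; R → s s | S; S' → s r S' | s S' | ε; Q' → s Q' | ε

Directly left-recursive nonterminals: S, Q.
For S: α = {s r, s}, β = {s, s s, p Q, s R}. Rewrite as S → β S' and S' → α S' | ε.
For Q: α = {s}, β = {p, S}. Rewrite as Q → β Q' and Q' → α Q' | ε.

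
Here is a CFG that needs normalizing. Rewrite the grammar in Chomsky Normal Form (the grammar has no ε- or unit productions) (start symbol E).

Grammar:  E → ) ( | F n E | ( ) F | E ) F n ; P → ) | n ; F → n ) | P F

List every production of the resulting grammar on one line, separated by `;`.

E → X1 X2 | F Y1 | X2 Y2 | E Y3; P → ) | n; F → X3 X1 | P F; X1 → ); X2 → (; X3 → n; Y1 → X3 E; Y2 → X1 F; Y3 → X1 Y4; Y4 → F X3

Introduce a nonterminal for each terminal appearing in a rule of length ≥ 2: X1 → ), X2 → (, X3 → n.
Binarize each right-hand side of length ≥ 3 by chaining fresh nonterminals (Y1, Y2, …): affected rules were E → F X3 E; E → X2 X1 F; E → E X1 F X3.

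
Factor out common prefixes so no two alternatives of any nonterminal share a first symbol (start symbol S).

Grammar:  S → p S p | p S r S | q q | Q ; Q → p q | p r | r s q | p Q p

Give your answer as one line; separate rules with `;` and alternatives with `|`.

S has alternatives sharing prefix 'p S': factor to S → p S S' with S' → p | r S.
Q has alternatives sharing prefix 'p': factor to Q → p Q' with Q' → q | r | Q p.

S → q q | Q | p S S'; Q → r s q | p Q'; S' → p | r S; Q' → q | r | Q p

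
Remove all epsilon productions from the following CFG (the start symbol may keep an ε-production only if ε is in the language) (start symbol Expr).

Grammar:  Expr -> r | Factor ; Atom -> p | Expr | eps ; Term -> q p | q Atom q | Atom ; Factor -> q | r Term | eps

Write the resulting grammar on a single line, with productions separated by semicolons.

The nullable symbols are {Atom, Expr, Factor, Term}.
ε ∈ L(G) since Expr is nullable, so keep Expr → ε.
Expand every rule over subsets of its nullable positions: Term → q Atom q gives q Atom q | q q. Factor → r Term gives r Term | r.

Expr -> r | Factor | ε; Atom -> p | Expr; Term -> q p | q Atom q | q q | Atom; Factor -> q | r Term | r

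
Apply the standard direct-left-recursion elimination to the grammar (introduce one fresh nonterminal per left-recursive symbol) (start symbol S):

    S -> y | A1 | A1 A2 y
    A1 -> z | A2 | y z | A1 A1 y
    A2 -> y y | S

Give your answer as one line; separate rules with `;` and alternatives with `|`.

Left recursion appears on A1.
For A1: α = {A1 y}, β = {z, A2, y z}. Rewrite as A1 → β A1' and A1' → α A1' | ε.

S -> y | A1 | A1 A2 y; A1 -> z A1' | A2 A1' | y z A1'; A2 -> y y | S; A1' -> A1 y A1' | ε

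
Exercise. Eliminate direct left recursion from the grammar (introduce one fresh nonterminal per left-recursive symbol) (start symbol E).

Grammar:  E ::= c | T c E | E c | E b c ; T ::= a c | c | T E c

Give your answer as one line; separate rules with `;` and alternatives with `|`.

Left recursion appears on E, T.
For E: α = {c, b c}, β = {c, T c E}. Rewrite as E → β E' and E' → α E' | ε.
For T: α = {E c}, β = {a c, c}. Rewrite as T → β T' and T' → α T' | ε.

E ::= c E' | T c E E'; T ::= a c T' | c T'; E' ::= c E' | b c E' | epsilon; T' ::= E c T' | epsilon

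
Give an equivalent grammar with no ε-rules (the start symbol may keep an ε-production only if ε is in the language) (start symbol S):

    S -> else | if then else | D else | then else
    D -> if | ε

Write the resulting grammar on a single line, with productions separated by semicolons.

S -> else | if then else | D else | then else; D -> if

Nullable set = {D}.
ε ∉ L(G), so no ε-production is kept.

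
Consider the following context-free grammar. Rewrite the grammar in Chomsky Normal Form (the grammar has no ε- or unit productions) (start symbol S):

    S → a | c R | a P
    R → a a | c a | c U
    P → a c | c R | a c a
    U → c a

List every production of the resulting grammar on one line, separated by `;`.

Introduce a nonterminal for each terminal appearing in a rule of length ≥ 2: X1 → c, X2 → a.
Binarize each right-hand side of length ≥ 3 by chaining fresh nonterminals (Y1, Y2, …): affected rules were P → X2 X1 X2.

S → a | X1 R | X2 P; R → X2 X2 | X1 X2 | X1 U; P → X2 X1 | X1 R | X2 Y1; U → X1 X2; X1 → c; X2 → a; Y1 → X1 X2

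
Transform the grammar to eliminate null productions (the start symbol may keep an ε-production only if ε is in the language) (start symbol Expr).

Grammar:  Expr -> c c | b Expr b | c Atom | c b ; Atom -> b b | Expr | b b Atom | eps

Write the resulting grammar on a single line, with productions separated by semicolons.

Expr -> c c | b Expr b | c Atom | c | c b; Atom -> b b | Expr | b b Atom

Nullable set = {Atom}.
ε ∉ L(G), so no ε-production is kept.
Add the nullable-subset variants: Expr → c Atom gives c Atom | c.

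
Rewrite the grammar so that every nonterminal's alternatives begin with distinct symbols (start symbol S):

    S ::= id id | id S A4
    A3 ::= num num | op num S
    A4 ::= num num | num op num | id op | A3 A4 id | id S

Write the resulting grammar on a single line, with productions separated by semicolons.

S has alternatives sharing prefix 'id': factor to S → id S' with S' → id | S A4.
A4 has alternatives sharing prefix 'num': factor to A4 → num A4' with A4' → num | op num.
A4 has alternatives sharing prefix 'id': factor to A4 → id A4'' with A4'' → op | S.

S ::= id S'; A3 ::= num num | op num S; A4 ::= A3 A4 id | num A4' | id A4''; S' ::= id | S A4; A4' ::= num | op num; A4'' ::= op | S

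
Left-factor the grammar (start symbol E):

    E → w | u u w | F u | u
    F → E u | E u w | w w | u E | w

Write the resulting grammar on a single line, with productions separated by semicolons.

E → w | F u | u E'; F → u E | E u F' | w F''; E' → u w | epsilon; F' → epsilon | w; F'' → w | epsilon

E has alternatives sharing prefix 'u': factor to E → u E' with E' → u w | ε.
F has alternatives sharing prefix 'E u': factor to F → E u F' with F' → ε | w.
F has alternatives sharing prefix 'w': factor to F → w F'' with F'' → w | ε.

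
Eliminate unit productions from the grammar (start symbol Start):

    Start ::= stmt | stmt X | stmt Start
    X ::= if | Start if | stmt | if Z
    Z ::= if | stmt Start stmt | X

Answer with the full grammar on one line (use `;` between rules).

Unit pairs: Z ⇒* {X}.
For each unit pair (A, B), copy every non-unit production of B to A, then drop all unit productions.

Start ::= stmt | stmt X | stmt Start; X ::= if | Start if | stmt | if Z; Z ::= if | stmt Start stmt | Start if | stmt | if Z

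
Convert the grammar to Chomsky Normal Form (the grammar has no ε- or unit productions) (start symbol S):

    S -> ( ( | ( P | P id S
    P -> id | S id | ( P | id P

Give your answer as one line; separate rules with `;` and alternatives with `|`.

Introduce a nonterminal for each terminal appearing in a rule of length ≥ 2: X1 → (, X2 → id.
Binarize each right-hand side of length ≥ 3 by chaining fresh nonterminals (Y1, Y2, …): affected rules were S → P X2 S.

S -> X1 X1 | X1 P | P Y1; P -> id | S X2 | X1 P | X2 P; X1 -> (; X2 -> id; Y1 -> X2 S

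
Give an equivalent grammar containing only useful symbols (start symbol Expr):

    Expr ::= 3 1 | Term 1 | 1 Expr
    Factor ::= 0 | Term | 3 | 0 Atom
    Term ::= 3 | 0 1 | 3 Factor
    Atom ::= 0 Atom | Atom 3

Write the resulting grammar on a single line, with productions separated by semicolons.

Generating nonterminals: {Expr, Factor, Term}.
Reachable from Expr after that: {Expr, Factor, Term}.
Removed useless symbols: {Atom} and every production mentioning them.

Expr ::= 3 1 | Term 1 | 1 Expr; Factor ::= 0 | Term | 3; Term ::= 3 | 0 1 | 3 Factor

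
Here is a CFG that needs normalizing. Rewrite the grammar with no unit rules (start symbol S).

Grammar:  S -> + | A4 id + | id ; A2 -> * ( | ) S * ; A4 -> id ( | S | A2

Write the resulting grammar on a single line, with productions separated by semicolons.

Unit pairs: A4 ⇒* {A2, S}.
Replace each nonterminal's rules with the union of the non-unit rules of every nonterminal it unit-derives.

S -> + | A4 id + | id; A2 -> * ( | ) S *; A4 -> id ( | * ( | ) S * | + | A4 id + | id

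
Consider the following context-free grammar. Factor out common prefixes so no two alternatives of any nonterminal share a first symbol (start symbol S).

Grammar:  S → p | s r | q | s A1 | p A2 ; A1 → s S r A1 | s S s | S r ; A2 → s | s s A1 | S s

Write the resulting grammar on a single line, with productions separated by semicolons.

S → q | p S' | s S''; A1 → S r | s S A1'; A2 → S s | s A2'; S' → ε | A2; S'' → r | A1; A1' → r A1 | s; A2' → ε | s A1

S has alternatives sharing prefix 'p': factor to S → p S' with S' → ε | A2.
S has alternatives sharing prefix 's': factor to S → s S'' with S'' → r | A1.
A1 has alternatives sharing prefix 's S': factor to A1 → s S A1' with A1' → r A1 | s.
A2 has alternatives sharing prefix 's': factor to A2 → s A2' with A2' → ε | s A1.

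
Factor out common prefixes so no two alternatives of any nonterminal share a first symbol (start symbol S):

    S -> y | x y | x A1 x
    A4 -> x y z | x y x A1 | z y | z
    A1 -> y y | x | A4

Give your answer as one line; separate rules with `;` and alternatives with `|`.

S has alternatives sharing prefix 'x': factor to S → x S' with S' → y | A1 x.
A4 has alternatives sharing prefix 'x y': factor to A4 → x y A4' with A4' → z | x A1.
A4 has alternatives sharing prefix 'z': factor to A4 → z A4'' with A4'' → y | ε.

S -> y | x S'; A4 -> x y A4' | z A4''; A1 -> y y | x | A4; S' -> y | A1 x; A4' -> z | x A1; A4'' -> y | epsilon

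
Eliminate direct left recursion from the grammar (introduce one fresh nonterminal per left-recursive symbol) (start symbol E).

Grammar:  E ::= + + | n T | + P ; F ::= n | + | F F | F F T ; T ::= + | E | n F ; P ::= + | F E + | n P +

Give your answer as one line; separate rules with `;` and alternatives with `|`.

Left recursion appears on F.
For F: α = {F, F T}, β = {n, +}. Rewrite as F → β F' and F' → α F' | ε.

E ::= + + | n T | + P; F ::= n F' | + F'; T ::= + | E | n F; P ::= + | F E + | n P +; F' ::= F F' | F T F' | eps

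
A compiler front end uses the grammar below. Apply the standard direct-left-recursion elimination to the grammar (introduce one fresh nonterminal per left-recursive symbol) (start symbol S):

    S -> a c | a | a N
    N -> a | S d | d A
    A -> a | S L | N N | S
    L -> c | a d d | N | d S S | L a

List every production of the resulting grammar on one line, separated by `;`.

S -> a c | a | a N; N -> a | S d | d A; A -> a | S L | N N | S; L -> c L' | a d d L' | N L' | d S S L'; L' -> a L' | ε

L is directly left-recursive.
For L: α = {a}, β = {c, a d d, N, d S S}. Rewrite as L → β L' and L' → α L' | ε.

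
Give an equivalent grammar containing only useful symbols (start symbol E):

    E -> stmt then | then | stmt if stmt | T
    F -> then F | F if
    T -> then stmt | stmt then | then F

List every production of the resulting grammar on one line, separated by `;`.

Generating nonterminals: {E, T}.
Reachable from E after that: {E, T}.
Removed useless symbols: {F} and every production mentioning them.

E -> stmt then | then | stmt if stmt | T; T -> then stmt | stmt then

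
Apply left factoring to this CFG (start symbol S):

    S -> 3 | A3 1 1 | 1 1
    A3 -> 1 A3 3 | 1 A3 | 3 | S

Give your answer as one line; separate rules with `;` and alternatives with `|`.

A3 has alternatives sharing prefix '1 A3': factor to A3 → 1 A3 A3' with A3' → 3 | ε.

S -> 3 | A3 1 1 | 1 1; A3 -> 3 | S | 1 A3 A3'; A3' -> 3 | ε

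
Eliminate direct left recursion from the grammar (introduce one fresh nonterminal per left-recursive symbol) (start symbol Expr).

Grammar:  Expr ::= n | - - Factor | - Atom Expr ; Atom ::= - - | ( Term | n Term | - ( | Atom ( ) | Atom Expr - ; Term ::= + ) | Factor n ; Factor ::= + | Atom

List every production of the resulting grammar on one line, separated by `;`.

Atom is directly left-recursive.
For Atom: α = {( ), Expr -}, β = {- -, ( Term, n Term, - (}. Rewrite as Atom → β Atom1 and Atom1 → α Atom1 | ε.

Expr ::= n | - - Factor | - Atom Expr; Atom ::= - - Atom1 | ( Term Atom1 | n Term Atom1 | - ( Atom1; Term ::= + ) | Factor n; Factor ::= + | Atom; Atom1 ::= ( ) Atom1 | Expr - Atom1 | eps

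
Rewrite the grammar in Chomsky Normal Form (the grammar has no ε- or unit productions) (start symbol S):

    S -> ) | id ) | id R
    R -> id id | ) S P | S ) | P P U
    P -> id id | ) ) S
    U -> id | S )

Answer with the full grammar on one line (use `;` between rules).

Introduce a nonterminal for each terminal appearing in a rule of length ≥ 2: X1 → id, X2 → ).
Binarize each right-hand side of length ≥ 3 by chaining fresh nonterminals (Y1, Y2, …): affected rules were R → X2 S P; R → P P U; P → X2 X2 S.

S -> ) | X1 X2 | X1 R; R -> X1 X1 | X2 Y1 | S X2 | P Y2; P -> X1 X1 | X2 Y3; U -> id | S X2; X1 -> id; X2 -> ); Y1 -> S P; Y2 -> P U; Y3 -> X2 S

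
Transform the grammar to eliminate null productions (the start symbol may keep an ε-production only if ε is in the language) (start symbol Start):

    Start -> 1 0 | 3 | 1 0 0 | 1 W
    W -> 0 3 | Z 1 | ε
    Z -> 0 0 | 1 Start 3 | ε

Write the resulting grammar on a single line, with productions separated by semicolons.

The nullable symbols are {W, Z}.
ε ∉ L(G), so no ε-production is kept.
For each production, add variants omitting each subset of nullable occurrences: Start → 1 W gives 1 W | 1. W → Z 1 gives Z 1 | 1.

Start -> 1 0 | 3 | 1 0 0 | 1 W | 1; W -> 0 3 | Z 1 | 1; Z -> 0 0 | 1 Start 3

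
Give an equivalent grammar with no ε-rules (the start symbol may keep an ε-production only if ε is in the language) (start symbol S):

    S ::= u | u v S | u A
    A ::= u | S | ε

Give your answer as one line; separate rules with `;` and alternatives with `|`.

The nullable symbols are {A}.
ε ∉ L(G), so no ε-production is kept.

S ::= u | u v S | u A; A ::= u | S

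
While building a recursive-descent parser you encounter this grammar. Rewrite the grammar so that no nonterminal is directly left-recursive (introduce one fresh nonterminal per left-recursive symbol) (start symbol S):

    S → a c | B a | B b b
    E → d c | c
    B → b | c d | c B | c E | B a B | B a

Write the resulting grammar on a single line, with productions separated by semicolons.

Directly left-recursive nonterminal: B.
For B: α = {a B, a}, β = {b, c d, c B, c E}. Rewrite as B → β B' and B' → α B' | ε.

S → a c | B a | B b b; E → d c | c; B → b B' | c d B' | c B B' | c E B'; B' → a B B' | a B' | ε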